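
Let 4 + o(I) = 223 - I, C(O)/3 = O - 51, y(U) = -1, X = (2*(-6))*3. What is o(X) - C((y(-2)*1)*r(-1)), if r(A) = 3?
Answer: 417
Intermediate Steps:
X = -36 (X = -12*3 = -36)
C(O) = -153 + 3*O (C(O) = 3*(O - 51) = 3*(-51 + O) = -153 + 3*O)
o(I) = 219 - I (o(I) = -4 + (223 - I) = 219 - I)
o(X) - C((y(-2)*1)*r(-1)) = (219 - 1*(-36)) - (-153 + 3*(-1*1*3)) = (219 + 36) - (-153 + 3*(-1*3)) = 255 - (-153 + 3*(-3)) = 255 - (-153 - 9) = 255 - 1*(-162) = 255 + 162 = 417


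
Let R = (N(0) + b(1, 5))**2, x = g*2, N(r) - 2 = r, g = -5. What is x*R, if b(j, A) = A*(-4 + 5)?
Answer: -490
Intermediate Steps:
b(j, A) = A (b(j, A) = A*1 = A)
N(r) = 2 + r
x = -10 (x = -5*2 = -10)
R = 49 (R = ((2 + 0) + 5)**2 = (2 + 5)**2 = 7**2 = 49)
x*R = -10*49 = -490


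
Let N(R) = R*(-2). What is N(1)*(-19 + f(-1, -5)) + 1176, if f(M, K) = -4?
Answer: 1222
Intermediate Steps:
N(R) = -2*R
N(1)*(-19 + f(-1, -5)) + 1176 = (-2*1)*(-19 - 4) + 1176 = -2*(-23) + 1176 = 46 + 1176 = 1222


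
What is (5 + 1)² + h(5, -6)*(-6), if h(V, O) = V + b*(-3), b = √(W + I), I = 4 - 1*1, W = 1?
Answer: 42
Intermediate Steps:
I = 3 (I = 4 - 1 = 3)
b = 2 (b = √(1 + 3) = √4 = 2)
h(V, O) = -6 + V (h(V, O) = V + 2*(-3) = V - 6 = -6 + V)
(5 + 1)² + h(5, -6)*(-6) = (5 + 1)² + (-6 + 5)*(-6) = 6² - 1*(-6) = 36 + 6 = 42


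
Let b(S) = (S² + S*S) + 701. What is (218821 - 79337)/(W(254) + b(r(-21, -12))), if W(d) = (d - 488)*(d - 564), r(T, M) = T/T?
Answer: 139484/73243 ≈ 1.9044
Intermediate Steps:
r(T, M) = 1
b(S) = 701 + 2*S² (b(S) = (S² + S²) + 701 = 2*S² + 701 = 701 + 2*S²)
W(d) = (-564 + d)*(-488 + d) (W(d) = (-488 + d)*(-564 + d) = (-564 + d)*(-488 + d))
(218821 - 79337)/(W(254) + b(r(-21, -12))) = (218821 - 79337)/((275232 + 254² - 1052*254) + (701 + 2*1²)) = 139484/((275232 + 64516 - 267208) + (701 + 2*1)) = 139484/(72540 + (701 + 2)) = 139484/(72540 + 703) = 139484/73243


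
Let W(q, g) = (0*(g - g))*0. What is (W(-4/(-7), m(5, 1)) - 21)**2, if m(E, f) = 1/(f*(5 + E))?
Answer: 441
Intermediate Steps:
m(E, f) = 1/(f*(5 + E))
W(q, g) = 0 (W(q, g) = (0*0)*0 = 0*0 = 0)
(W(-4/(-7), m(5, 1)) - 21)**2 = (0 - 21)**2 = (-21)**2 = 441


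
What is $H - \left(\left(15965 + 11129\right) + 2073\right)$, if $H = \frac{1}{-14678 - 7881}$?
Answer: $- \frac{657978354}{22559} \approx -29167.0$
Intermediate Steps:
$H = - \frac{1}{22559}$ ($H = \frac{1}{-22559} = - \frac{1}{22559} \approx -4.4328 \cdot 10^{-5}$)
$H - \left(\left(15965 + 11129\right) + 2073\right) = - \frac{1}{22559} - \left(\left(15965 + 11129\right) + 2073\right) = - \frac{1}{22559} - \left(27094 + 2073\right) = - \frac{1}{22559} - 29167 = - \frac{657978354}{22559}$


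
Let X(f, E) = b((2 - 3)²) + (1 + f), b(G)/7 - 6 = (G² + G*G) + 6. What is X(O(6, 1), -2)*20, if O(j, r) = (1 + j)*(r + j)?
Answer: 2960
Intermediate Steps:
b(G) = 84 + 14*G² (b(G) = 42 + 7*((G² + G*G) + 6) = 42 + 7*((G² + G²) + 6) = 42 + 7*(2*G² + 6) = 42 + 7*(6 + 2*G²) = 42 + (42 + 14*G²) = 84 + 14*G²)
O(j, r) = (1 + j)*(j + r)
X(f, E) = 99 + f (X(f, E) = (84 + 14*((2 - 3)²)²) + (1 + f) = (84 + 14*((-1)²)²) + (1 + f) = (84 + 14*1²) + (1 + f) = (84 + 14*1) + (1 + f) = (84 + 14) + (1 + f) = 98 + (1 + f) = 99 + f)
X(O(6, 1), -2)*20 = (99 + (6 + 1 + 6² + 6*1))*20 = (99 + (6 + 1 + 36 + 6))*20 = (99 + 49)*20 = 148*20 = 2960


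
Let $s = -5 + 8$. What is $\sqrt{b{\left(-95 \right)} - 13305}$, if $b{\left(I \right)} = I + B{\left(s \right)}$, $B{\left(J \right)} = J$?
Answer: $i \sqrt{13397} \approx 115.75 i$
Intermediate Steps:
$s = 3$
$b{\left(I \right)} = 3 + I$ ($b{\left(I \right)} = I + 3 = 3 + I$)
$\sqrt{b{\left(-95 \right)} - 13305} = \sqrt{\left(3 - 95\right) - 13305} = \sqrt{-92 - 13305} = \sqrt{-13397} = i \sqrt{13397}$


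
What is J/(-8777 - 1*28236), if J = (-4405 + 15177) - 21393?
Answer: 10621/37013 ≈ 0.28695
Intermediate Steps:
J = -10621 (J = 10772 - 21393 = -10621)
J/(-8777 - 1*28236) = -10621/(-8777 - 1*28236) = -10621/(-8777 - 28236) = -10621/(-37013) = -10621*(-1/37013) = 10621/37013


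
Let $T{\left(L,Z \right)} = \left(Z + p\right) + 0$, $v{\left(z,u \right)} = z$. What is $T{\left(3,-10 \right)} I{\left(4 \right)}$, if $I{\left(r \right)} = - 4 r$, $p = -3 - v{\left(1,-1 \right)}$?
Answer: $224$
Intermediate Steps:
$p = -4$ ($p = -3 - 1 = -4$)
$T{\left(L,Z \right)} = -4 + Z$ ($T{\left(L,Z \right)} = \left(Z - 4\right) + 0 = \left(-4 + Z\right) + 0 = -4 + Z$)
$T{\left(3,-10 \right)} I{\left(4 \right)} = \left(-4 - 10\right) \left(\left(-4\right) 4\right) = \left(-14\right) \left(-16\right) = 224$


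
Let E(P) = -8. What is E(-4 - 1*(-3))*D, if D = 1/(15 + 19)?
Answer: -4/17 ≈ -0.23529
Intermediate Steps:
D = 1/34 ≈ 0.029412
E(-4 - 1*(-3))*D = -8*1/34 = -4/17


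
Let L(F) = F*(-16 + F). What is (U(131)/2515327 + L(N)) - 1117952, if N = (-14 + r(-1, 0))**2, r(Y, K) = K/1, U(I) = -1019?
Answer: -2723274114763/2515327 ≈ -1.0827e+6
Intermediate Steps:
r(Y, K) = K (r(Y, K) = K*1 = K)
N = 196 (N = (-14 + 0)**2 = (-14)**2 = 196)
(U(131)/2515327 + L(N)) - 1117952 = (-1019/2515327 + 196*(-16 + 196)) - 1117952 = (-1019*1/2515327 + 196*180) - 1117952 = (-1019/2515327 + 35280) - 1117952 = 88740735541/2515327 - 1117952 = -2723274114763/2515327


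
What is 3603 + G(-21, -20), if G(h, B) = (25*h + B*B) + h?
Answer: 3457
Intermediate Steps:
G(h, B) = B**2 + 26*h (G(h, B) = (25*h + B**2) + h = (B**2 + 25*h) + h = B**2 + 26*h)
3603 + G(-21, -20) = 3603 + ((-20)**2 + 26*(-21)) = 3603 + (400 - 546) = 3603 - 146 = 3457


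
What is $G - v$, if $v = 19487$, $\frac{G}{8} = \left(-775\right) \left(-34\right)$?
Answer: $191313$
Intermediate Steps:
$G = 210800$ ($G = 8 \left(\left(-775\right) \left(-34\right)\right) = 8 \cdot 26350 = 210800$)
$G - v = 210800 - 19487 = 191313$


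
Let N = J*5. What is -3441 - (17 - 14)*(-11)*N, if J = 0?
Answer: -3441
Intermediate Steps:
N = 0 (N = 0*5 = 0)
-3441 - (17 - 14)*(-11)*N = -3441 - (17 - 14)*(-11)*0 = -3441 - 3*(-11)*0 = -3441 - (-33)*0 = -3441 - 1*0 = -3441 + 0 = -3441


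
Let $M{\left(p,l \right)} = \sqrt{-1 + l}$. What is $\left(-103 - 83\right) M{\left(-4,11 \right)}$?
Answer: $- 186 \sqrt{10} \approx -588.18$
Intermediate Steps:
$\left(-103 - 83\right) M{\left(-4,11 \right)} = \left(-103 - 83\right) \sqrt{-1 + 11} = - 186 \sqrt{10}$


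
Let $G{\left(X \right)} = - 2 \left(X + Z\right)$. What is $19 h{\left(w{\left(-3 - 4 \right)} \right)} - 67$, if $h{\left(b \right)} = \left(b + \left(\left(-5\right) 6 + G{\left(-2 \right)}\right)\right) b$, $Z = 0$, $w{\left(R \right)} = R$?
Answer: $4322$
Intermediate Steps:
$G{\left(X \right)} = - 2 X$ ($G{\left(X \right)} = - 2 \left(X + 0\right) = - 2 X$)
$h{\left(b \right)} = b \left(-26 + b\right)$ ($h{\left(b \right)} = \left(b - 26\right) b = \left(-26 + b\right) b = b \left(-26 + b\right)$)
$19 h{\left(w{\left(-3 - 4 \right)} \right)} - 67 = 19 \left(-3 - 4\right) \left(-26 - 7\right) - 67 = 19 \left(- 7 \left(-26 - 7\right)\right) - 67 = 19 \left(\left(-7\right) \left(-33\right)\right) - 67 = 19 \cdot 231 - 67 = 4389 - 67 = 4322$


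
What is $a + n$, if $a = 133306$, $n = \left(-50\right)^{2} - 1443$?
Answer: $134363$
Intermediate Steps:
$n = 1057$ ($n = 2500 - 1443 = 1057$)
$a + n = 133306 + 1057 = 134363$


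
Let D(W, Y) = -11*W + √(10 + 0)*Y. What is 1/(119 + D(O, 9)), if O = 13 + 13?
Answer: -167/27079 - 9*√10/27079 ≈ -0.0072182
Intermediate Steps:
O = 26
D(W, Y) = -11*W + Y*√10 (D(W, Y) = -11*W + √10*Y = -11*W + Y*√10)
1/(119 + D(O, 9)) = 1/(119 + (-11*26 + 9*√10)) = 1/(119 + (-286 + 9*√10)) = 1/(-167 + 9*√10)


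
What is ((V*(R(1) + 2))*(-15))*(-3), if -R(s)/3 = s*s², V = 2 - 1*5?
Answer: 135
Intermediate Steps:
V = -3 (V = 2 - 5 = -3)
R(s) = -3*s³ (R(s) = -3*s*s² = -3*s³)
((V*(R(1) + 2))*(-15))*(-3) = (-3*(-3*1³ + 2)*(-15))*(-3) = (-3*(-3*1 + 2)*(-15))*(-3) = (-3*(-3 + 2)*(-15))*(-3) = (-3*(-1)*(-15))*(-3) = (3*(-15))*(-3) = -45*(-3) = 135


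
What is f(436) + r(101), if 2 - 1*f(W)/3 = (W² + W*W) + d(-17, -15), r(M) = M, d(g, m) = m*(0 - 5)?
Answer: -1140694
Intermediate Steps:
d(g, m) = -5*m (d(g, m) = m*(-5) = -5*m)
f(W) = -219 - 6*W² (f(W) = 6 - 3*((W² + W*W) - 5*(-15)) = 6 - 3*((W² + W²) + 75) = 6 - 3*(2*W² + 75) = 6 - 3*(75 + 2*W²) = 6 + (-225 - 6*W²) = -219 - 6*W²)
f(436) + r(101) = (-219 - 6*436²) + 101 = (-219 - 6*190096) + 101 = (-219 - 1140576) + 101 = -1140795 + 101 = -1140694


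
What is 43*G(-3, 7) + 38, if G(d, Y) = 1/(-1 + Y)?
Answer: 271/6 ≈ 45.167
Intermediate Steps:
43*G(-3, 7) + 38 = 43/(-1 + 7) + 38 = 43/6 + 38 = 271/6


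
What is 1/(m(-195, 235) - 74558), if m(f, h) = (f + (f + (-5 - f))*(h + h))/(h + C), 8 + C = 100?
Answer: -327/24383011 ≈ -1.3411e-5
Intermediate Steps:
C = 92 (C = -8 + 100 = 92)
m(f, h) = (f - 10*h)/(92 + h) (m(f, h) = (f + (f + (-5 - f))*(h + h))/(h + 92) = (f - 10*h)/(92 + h))
1/(m(-195, 235) - 74558) = 1/((-195 - 10*235)/(92 + 235) - 74558) = 1/((-195 - 2350)/327 - 74558) = 1/((1/327)*(-2545) - 74558) = 1/(-2545/327 - 74558) = 1/(-24383011/327) = -327/24383011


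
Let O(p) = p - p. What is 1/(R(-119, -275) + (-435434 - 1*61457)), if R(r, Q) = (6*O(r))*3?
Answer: -1/496891 ≈ -2.0125e-6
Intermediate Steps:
O(p) = 0
R(r, Q) = 0 (R(r, Q) = (6*0)*3 = 0*3 = 0)
1/(R(-119, -275) + (-435434 - 1*61457)) = 1/(0 + (-435434 - 1*61457)) = 1/(0 + (-435434 - 61457)) = 1/(0 - 496891) = 1/(-496891) = -1/496891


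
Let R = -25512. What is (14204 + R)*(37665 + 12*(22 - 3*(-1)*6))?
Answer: -431343660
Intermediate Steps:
(14204 + R)*(37665 + 12*(22 - 3*(-1)*6)) = (14204 - 25512)*(37665 + 12*(22 - 3*(-1)*6)) = -11308*(37665 + 12*(22 + 3*6)) = -11308*(37665 + 12*(22 + 18)) = -11308*(37665 + 12*40) = -11308*(37665 + 480) = -11308*38145 = -431343660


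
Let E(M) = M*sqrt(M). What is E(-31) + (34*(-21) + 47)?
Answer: -667 - 31*I*sqrt(31) ≈ -667.0 - 172.6*I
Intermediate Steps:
E(M) = M**(3/2)
E(-31) + (34*(-21) + 47) = (-31)**(3/2) + (34*(-21) + 47) = -31*I*sqrt(31) + (-714 + 47) = -31*I*sqrt(31) - 667 = -667 - 31*I*sqrt(31)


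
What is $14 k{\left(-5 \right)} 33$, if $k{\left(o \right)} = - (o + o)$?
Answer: $4620$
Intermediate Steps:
$k{\left(o \right)} = - 2 o$
$14 k{\left(-5 \right)} 33 = 14 \left(\left(-2\right) \left(-5\right)\right) 33 = 14 \cdot 10 \cdot 33 = 140 \cdot 33 = 4620$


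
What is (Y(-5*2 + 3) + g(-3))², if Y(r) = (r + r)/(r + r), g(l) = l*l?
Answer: 100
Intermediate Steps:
g(l) = l²
Y(r) = 1 (Y(r) = (2*r)/((2*r)) = (2*r)*(1/(2*r)) = 1)
(Y(-5*2 + 3) + g(-3))² = (1 + (-3)²)² = (1 + 9)² = 10² = 100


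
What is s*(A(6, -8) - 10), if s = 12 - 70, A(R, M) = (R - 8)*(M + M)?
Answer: -1276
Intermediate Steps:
A(R, M) = 2*M*(-8 + R) (A(R, M) = (-8 + R)*(2*M) = 2*M*(-8 + R))
s = -58
s*(A(6, -8) - 10) = -58*(2*(-8)*(-8 + 6) - 10) = -58*(2*(-8)*(-2) - 10) = -58*(32 - 10) = -58*22 = -1276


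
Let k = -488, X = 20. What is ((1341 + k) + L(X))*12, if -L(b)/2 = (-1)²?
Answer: 10212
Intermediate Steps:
L(b) = -2 (L(b) = -2*(-1)² = -2*1 = -2)
((1341 + k) + L(X))*12 = ((1341 - 488) - 2)*12 = (853 - 2)*12 = 851*12 = 10212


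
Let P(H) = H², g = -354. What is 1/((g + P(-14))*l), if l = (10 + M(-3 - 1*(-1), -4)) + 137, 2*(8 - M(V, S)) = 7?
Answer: -1/23937 ≈ -4.1776e-5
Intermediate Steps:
M(V, S) = 9/2 (M(V, S) = 8 - ½*7 = 8 - 7/2 = 9/2)
l = 303/2 (l = (10 + 9/2) + 137 = 29/2 + 137 = 303/2 ≈ 151.50)
1/((g + P(-14))*l) = 1/((-354 + (-14)²)*(303/2)) = 1/((-354 + 196)*(303/2)) = 1/(-158*303/2) = 1/(-23937) = -1/23937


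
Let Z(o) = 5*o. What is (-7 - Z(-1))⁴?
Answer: 16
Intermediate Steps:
(-7 - Z(-1))⁴ = (-7 - 5*(-1))⁴ = (-7 - 1*(-5))⁴ = (-7 + 5)⁴ = (-2)⁴ = 16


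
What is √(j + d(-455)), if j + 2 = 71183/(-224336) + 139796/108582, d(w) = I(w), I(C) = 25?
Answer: √4535326634530667997/434979492 ≈ 4.8959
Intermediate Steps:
d(w) = 25
j = -1791830011/1739917968 (j = -2 + (71183/(-224336) + 139796/108582) = -2 + (71183*(-1/224336) + 139796*(1/108582)) = -2 + (-10169/32048 + 69898/54291) = -2 + 1688005925/1739917968 = -1791830011/1739917968 ≈ -1.0298)
√(j + d(-455)) = √(-1791830011/1739917968 + 25) = √(41706119189/1739917968) = √4535326634530667997/434979492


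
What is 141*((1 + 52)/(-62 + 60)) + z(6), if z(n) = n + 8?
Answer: -7445/2 ≈ -3722.5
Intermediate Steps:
z(n) = 8 + n
141*((1 + 52)/(-62 + 60)) + z(6) = 141*((1 + 52)/(-62 + 60)) + (8 + 6) = 141*(53/(-2)) + 14 = 141*(53*(-½)) + 14 = 141*(-53/2) + 14 = -7473/2 + 14 = -7445/2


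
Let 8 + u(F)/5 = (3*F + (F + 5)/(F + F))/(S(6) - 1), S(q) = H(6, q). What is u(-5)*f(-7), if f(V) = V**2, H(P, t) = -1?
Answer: -245/2 ≈ -122.50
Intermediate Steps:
S(q) = -1
u(F) = -40 - 15*F/2 - 5*(5 + F)/(4*F) (u(F) = -40 + 5*((3*F + (F + 5)/(F + F))/(-1 - 1)) = -40 + 5*((3*F + (5 + F)/((2*F)))/(-2)) = -40 + 5*((3*F + (5 + F)*(1/(2*F)))*(-1/2)) = -40 + 5*((3*F + (5 + F)/(2*F))*(-1/2)) = -40 + 5*(-3*F/2 - (5 + F)/(4*F)) = -40 + (-15*F/2 - 5*(5 + F)/(4*F)) = -40 - 15*F/2 - 5*(5 + F)/(4*F))
u(-5)*f(-7) = ((5/4)*(-5 - 33*(-5) - 6*(-5)**2)/(-5))*(-7)**2 = ((5/4)*(-1/5)*(-5 + 165 - 6*25))*49 = ((5/4)*(-1/5)*(-5 + 165 - 150))*49 = ((5/4)*(-1/5)*10)*49 = -5/2*49 = -245/2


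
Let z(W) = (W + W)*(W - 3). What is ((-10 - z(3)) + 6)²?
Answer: 16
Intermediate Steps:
z(W) = 2*W*(-3 + W) (z(W) = (2*W)*(-3 + W) = 2*W*(-3 + W))
((-10 - z(3)) + 6)² = ((-10 - 2*3*(-3 + 3)) + 6)² = ((-10 - 2*3*0) + 6)² = ((-10 - 1*0) + 6)² = ((-10 + 0) + 6)² = (-10 + 6)² = (-4)² = 16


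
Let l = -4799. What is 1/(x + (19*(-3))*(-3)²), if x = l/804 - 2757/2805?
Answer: -751740/390868561 ≈ -0.0019233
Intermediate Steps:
x = -5225941/751740 (x = -4799/804 - 2757/2805 = -4799*1/804 - 2757*1/2805 = -4799/804 - 919/935 = -5225941/751740 ≈ -6.9518)
1/(x + (19*(-3))*(-3)²) = 1/(-5225941/751740 + (19*(-3))*(-3)²) = 1/(-5225941/751740 - 57*9) = 1/(-5225941/751740 - 513) = 1/(-390868561/751740) = -751740/390868561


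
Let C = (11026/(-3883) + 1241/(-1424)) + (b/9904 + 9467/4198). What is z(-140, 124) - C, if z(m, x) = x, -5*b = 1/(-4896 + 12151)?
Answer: 16347414230376538269/130304043579219400 ≈ 125.46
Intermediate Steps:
b = -1/36275 (b = -1/(5*(-4896 + 12151)) = -⅕/7255 = -⅕*1/7255 = -1/36275 ≈ -2.7567e-5)
C = -189712826553332669/130304043579219400 (C = (11026/(-3883) + 1241/(-1424)) + (-1/36275/9904 + 9467/4198) = (11026*(-1/3883) + 1241*(-1/1424)) + (-1/36275*1/9904 + 9467*(1/4198)) = (-11026/3883 - 1241/1424) + (-1/359267600 + 9467/4198) = -20519827/5529392 + 1700593182501/754102692400 = -189712826553332669/130304043579219400 ≈ -1.4559)
z(-140, 124) - C = 124 - 1*(-189712826553332669/130304043579219400) = 124 + 189712826553332669/130304043579219400 = 16347414230376538269/130304043579219400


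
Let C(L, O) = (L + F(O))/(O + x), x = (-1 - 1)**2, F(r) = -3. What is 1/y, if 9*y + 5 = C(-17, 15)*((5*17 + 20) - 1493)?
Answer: 171/27665 ≈ 0.0061811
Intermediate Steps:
x = 4 (x = (-2)**2 = 4)
C(L, O) = (-3 + L)/(4 + O) (C(L, O) = (L - 3)/(O + 4) = (-3 + L)/(4 + O))
y = 27665/171 (y = -5/9 + (((-3 - 17)/(4 + 15))*((5*17 + 20) - 1493))/9 = -5/9 + ((-20/19)*((85 + 20) - 1493))/9 = -5/9 + (((1/19)*(-20))*(105 - 1493))/9 = -5/9 + (-20/19*(-1388))/9 = -5/9 + (1/9)*(27760/19) = -5/9 + 27760/171 = 27665/171 ≈ 161.78)
1/y = 1/(27665/171) = 171/27665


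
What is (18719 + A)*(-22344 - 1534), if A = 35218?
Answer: -1287907686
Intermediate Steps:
(18719 + A)*(-22344 - 1534) = (18719 + 35218)*(-22344 - 1534) = 53937*(-23878) = -1287907686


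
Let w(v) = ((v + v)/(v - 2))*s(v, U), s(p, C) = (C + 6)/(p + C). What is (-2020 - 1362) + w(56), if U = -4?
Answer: -1187054/351 ≈ -3381.9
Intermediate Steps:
s(p, C) = (6 + C)/(C + p)
w(v) = 4*v/((-4 + v)*(-2 + v)) (w(v) = ((v + v)/(v - 2))*((6 - 4)/(-4 + v)) = ((2*v)/(-2 + v))*(2/(-4 + v)) = (2*v/(-2 + v))*(2/(-4 + v)) = 4*v/((-4 + v)*(-2 + v)))
(-2020 - 1362) + w(56) = (-2020 - 1362) + 4*56/((-4 + 56)*(-2 + 56)) = -3382 + 4*56/(52*54) = -3382 + 4*56*(1/52)*(1/54) = -3382 + 28/351 = -1187054/351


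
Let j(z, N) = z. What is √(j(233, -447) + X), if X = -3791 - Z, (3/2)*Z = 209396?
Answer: I*√1288398/3 ≈ 378.36*I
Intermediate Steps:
Z = 418792/3 (Z = (⅔)*209396 = 418792/3 ≈ 1.3960e+5)
X = -430165/3 (X = -3791 - 1*418792/3 = -3791 - 418792/3 = -430165/3 ≈ -1.4339e+5)
√(j(233, -447) + X) = √(233 - 430165/3) = √(-429466/3) = I*√1288398/3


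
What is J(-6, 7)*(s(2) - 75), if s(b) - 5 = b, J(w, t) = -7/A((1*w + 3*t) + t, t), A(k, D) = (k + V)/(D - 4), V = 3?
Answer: 1428/25 ≈ 57.120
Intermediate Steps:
A(k, D) = (3 + k)/(-4 + D) (A(k, D) = (k + 3)/(D - 4) = (3 + k)/(-4 + D))
J(w, t) = -7*(-4 + t)/(3 + w + 4*t) (J(w, t) = -7*(-4 + t)/(3 + ((1*w + 3*t) + t)) = -7*(-4 + t)/(3 + ((w + 3*t) + t)) = -7*(-4 + t)/(3 + (w + 4*t)) = -7*(-4 + t)/(3 + w + 4*t))
s(b) = 5 + b
J(-6, 7)*(s(2) - 75) = (7*(4 - 1*7)/(3 - 6 + 4*7))*((5 + 2) - 75) = (7*(4 - 7)/(3 - 6 + 28))*(7 - 75) = (7*(-3)/25)*(-68) = (7*(1/25)*(-3))*(-68) = -21/25*(-68) = 1428/25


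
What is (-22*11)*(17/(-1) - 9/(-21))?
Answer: 28072/7 ≈ 4010.3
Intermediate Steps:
(-22*11)*(17/(-1) - 9/(-21)) = -242*(17*(-1) - 9*(-1/21)) = -242*(-17 + 3/7) = -242*(-116/7) = 28072/7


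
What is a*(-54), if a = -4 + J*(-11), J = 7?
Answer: 4374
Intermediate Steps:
a = -81 (a = -4 + 7*(-11) = -4 - 77 = -81)
a*(-54) = -81*(-54) = 4374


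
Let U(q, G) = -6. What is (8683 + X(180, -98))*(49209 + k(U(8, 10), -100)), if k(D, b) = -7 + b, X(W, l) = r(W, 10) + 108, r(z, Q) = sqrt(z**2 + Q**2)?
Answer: 431655682 + 2455100*sqrt(13) ≈ 4.4051e+8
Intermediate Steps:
r(z, Q) = sqrt(Q**2 + z**2)
X(W, l) = 108 + sqrt(100 + W**2) (X(W, l) = sqrt(10**2 + W**2) + 108 = sqrt(100 + W**2) + 108 = 108 + sqrt(100 + W**2))
(8683 + X(180, -98))*(49209 + k(U(8, 10), -100)) = (8683 + (108 + sqrt(100 + 180**2)))*(49209 + (-7 - 100)) = (8683 + (108 + sqrt(100 + 32400)))*(49209 - 107) = (8683 + (108 + sqrt(32500)))*49102 = (8683 + (108 + 50*sqrt(13)))*49102 = (8791 + 50*sqrt(13))*49102 = 431655682 + 2455100*sqrt(13)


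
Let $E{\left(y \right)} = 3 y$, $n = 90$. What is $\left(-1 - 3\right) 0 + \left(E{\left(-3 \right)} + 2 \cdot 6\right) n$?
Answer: $270$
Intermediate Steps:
$\left(-1 - 3\right) 0 + \left(E{\left(-3 \right)} + 2 \cdot 6\right) n = \left(-1 - 3\right) 0 + \left(3 \left(-3\right) + 2 \cdot 6\right) 90 = \left(-4\right) 0 + \left(-9 + 12\right) 90 = 0 + 3 \cdot 90 = 0 + 270 = 270$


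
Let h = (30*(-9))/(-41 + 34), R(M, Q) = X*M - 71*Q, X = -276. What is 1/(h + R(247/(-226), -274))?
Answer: 791/15657226 ≈ 5.0520e-5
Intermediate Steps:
R(M, Q) = -276*M - 71*Q
h = 270/7 (h = -270/(-7) = -270*(-⅐) = 270/7 ≈ 38.571)
1/(h + R(247/(-226), -274)) = 1/(270/7 + (-68172/(-226) - 71*(-274))) = 1/(270/7 + (-68172*(-1)/226 + 19454)) = 1/(270/7 + (-276*(-247/226) + 19454)) = 1/(270/7 + (34086/113 + 19454)) = 1/(270/7 + 2232388/113) = 1/(15657226/791) = 791/15657226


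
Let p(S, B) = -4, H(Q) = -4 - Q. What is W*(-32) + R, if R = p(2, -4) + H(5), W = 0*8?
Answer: -13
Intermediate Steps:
W = 0
R = -13 (R = -4 + (-4 - 1*5) = -4 + (-4 - 5) = -4 - 9 = -13)
W*(-32) + R = 0*(-32) - 13 = 0 - 13 = -13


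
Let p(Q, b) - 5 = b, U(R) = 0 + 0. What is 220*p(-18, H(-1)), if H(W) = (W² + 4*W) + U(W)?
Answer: 440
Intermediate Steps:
U(R) = 0
H(W) = W² + 4*W (H(W) = (W² + 4*W) + 0 = W² + 4*W)
p(Q, b) = 5 + b
220*p(-18, H(-1)) = 220*(5 - (4 - 1)) = 220*(5 - 1*3) = 220*(5 - 3) = 220*2 = 440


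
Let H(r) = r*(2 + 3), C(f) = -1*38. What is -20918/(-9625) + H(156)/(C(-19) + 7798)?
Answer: 8491559/3734500 ≈ 2.2738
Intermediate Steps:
C(f) = -38
H(r) = 5*r (H(r) = r*5 = 5*r)
-20918/(-9625) + H(156)/(C(-19) + 7798) = -20918/(-9625) + (5*156)/(-38 + 7798) = -20918*(-1/9625) + 780/7760 = 20918/9625 + 780*(1/7760) = 20918/9625 + 39/388 = 8491559/3734500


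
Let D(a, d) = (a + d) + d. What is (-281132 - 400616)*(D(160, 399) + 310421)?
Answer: -212282010492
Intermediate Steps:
D(a, d) = a + 2*d
(-281132 - 400616)*(D(160, 399) + 310421) = (-281132 - 400616)*((160 + 2*399) + 310421) = -681748*((160 + 798) + 310421) = -681748*(958 + 310421) = -681748*311379 = -212282010492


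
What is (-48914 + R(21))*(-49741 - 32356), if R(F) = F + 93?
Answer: 4006333600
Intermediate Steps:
R(F) = 93 + F
(-48914 + R(21))*(-49741 - 32356) = (-48914 + (93 + 21))*(-49741 - 32356) = (-48914 + 114)*(-82097) = -48800*(-82097) = 4006333600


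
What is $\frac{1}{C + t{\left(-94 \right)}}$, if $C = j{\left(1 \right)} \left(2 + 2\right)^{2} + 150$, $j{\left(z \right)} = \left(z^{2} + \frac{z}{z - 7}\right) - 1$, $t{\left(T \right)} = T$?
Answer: $\frac{3}{160} \approx 0.01875$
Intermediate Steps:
$j{\left(z \right)} = -1 + z^{2} + \frac{z}{-7 + z}$ ($j{\left(z \right)} = \left(z^{2} + \frac{z}{-7 + z}\right) - 1 = -1 + z^{2} + \frac{z}{-7 + z}$)
$C = \frac{442}{3}$ ($C = \frac{7 + 1^{3} - 7 \cdot 1^{2}}{-7 + 1} \left(2 + 2\right)^{2} + 150 = \frac{7 + 1 - 7}{-6} \cdot 4^{2} + 150 = - \frac{7 + 1 - 7}{6} \cdot 16 + 150 = \left(- \frac{1}{6}\right) 1 \cdot 16 + 150 = \left(- \frac{1}{6}\right) 16 + 150 = - \frac{8}{3} + 150 = \frac{442}{3} \approx 147.33$)
$\frac{1}{C + t{\left(-94 \right)}} = \frac{1}{\frac{442}{3} - 94} = \frac{1}{\frac{160}{3}} = \frac{3}{160}$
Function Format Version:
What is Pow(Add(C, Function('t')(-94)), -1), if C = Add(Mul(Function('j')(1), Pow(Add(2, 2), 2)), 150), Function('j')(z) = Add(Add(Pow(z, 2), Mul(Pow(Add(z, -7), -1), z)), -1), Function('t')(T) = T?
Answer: Rational(3, 160) ≈ 0.018750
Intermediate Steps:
Function('j')(z) = Add(-1, Pow(z, 2), Mul(z, Pow(Add(-7, z), -1))) (Function('j')(z) = Add(Add(Pow(z, 2), Mul(Pow(Add(-7, z), -1), z)), -1) = Add(Add(Pow(z, 2), Mul(z, Pow(Add(-7, z), -1))), -1) = Add(-1, Pow(z, 2), Mul(z, Pow(Add(-7, z), -1))))
C = Rational(442, 3) (C = Add(Mul(Mul(Pow(Add(-7, 1), -1), Add(7, Pow(1, 3), Mul(-7, Pow(1, 2)))), Pow(Add(2, 2), 2)), 150) = Add(Mul(Mul(Pow(-6, -1), Add(7, 1, Mul(-7, 1))), Pow(4, 2)), 150) = Add(Mul(Mul(Rational(-1, 6), Add(7, 1, -7)), 16), 150) = Add(Mul(Mul(Rational(-1, 6), 1), 16), 150) = Add(Mul(Rational(-1, 6), 16), 150) = Add(Rational(-8, 3), 150) = Rational(442, 3) ≈ 147.33)
Pow(Add(C, Function('t')(-94)), -1) = Pow(Add(Rational(442, 3), -94), -1) = Pow(Rational(160, 3), -1) = Rational(3, 160)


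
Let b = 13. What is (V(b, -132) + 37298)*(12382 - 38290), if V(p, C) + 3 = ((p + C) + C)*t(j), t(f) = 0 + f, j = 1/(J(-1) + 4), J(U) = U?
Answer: -964071224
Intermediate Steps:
j = 1/3 (j = 1/(-1 + 4) = 1/3 ≈ 0.33333)
t(f) = f
V(p, C) = -3 + p/3 + 2*C/3 (V(p, C) = -3 + ((p + C) + C)*(1/3) = -3 + ((C + p) + C)*(1/3) = -3 + (p + 2*C)*(1/3) = -3 + (p/3 + 2*C/3) = -3 + p/3 + 2*C/3)
(V(b, -132) + 37298)*(12382 - 38290) = ((-3 + (1/3)*13 + (2/3)*(-132)) + 37298)*(12382 - 38290) = ((-3 + 13/3 - 88) + 37298)*(-25908) = (-260/3 + 37298)*(-25908) = (111634/3)*(-25908) = -964071224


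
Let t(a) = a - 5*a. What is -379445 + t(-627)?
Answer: -376937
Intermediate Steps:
t(a) = -4*a
-379445 + t(-627) = -379445 - 4*(-627) = -379445 + 2508 = -376937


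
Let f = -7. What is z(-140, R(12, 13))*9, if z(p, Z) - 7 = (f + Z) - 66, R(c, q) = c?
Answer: -486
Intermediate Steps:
z(p, Z) = -66 + Z (z(p, Z) = 7 + ((-7 + Z) - 66) = 7 + (-73 + Z) = -66 + Z)
z(-140, R(12, 13))*9 = (-66 + 12)*9 = -54*9 = -486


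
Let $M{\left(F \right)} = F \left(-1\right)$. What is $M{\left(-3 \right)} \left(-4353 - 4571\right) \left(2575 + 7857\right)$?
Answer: $-279285504$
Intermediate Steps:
$M{\left(F \right)} = - F$
$M{\left(-3 \right)} \left(-4353 - 4571\right) \left(2575 + 7857\right) = \left(-1\right) \left(-3\right) \left(-4353 - 4571\right) \left(2575 + 7857\right) = 3 \left(\left(-8924\right) 10432\right) = 3 \left(-93095168\right) = -279285504$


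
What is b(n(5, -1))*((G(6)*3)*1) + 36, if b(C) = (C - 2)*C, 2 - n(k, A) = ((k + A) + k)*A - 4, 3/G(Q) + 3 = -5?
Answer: -1467/8 ≈ -183.38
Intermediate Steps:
G(Q) = -3/8 (G(Q) = 3/(-3 - 5) = 3/(-8) = 3*(-⅛) = -3/8)
n(k, A) = 6 - A*(A + 2*k) (n(k, A) = 2 - (((k + A) + k)*A - 4) = 2 - (((A + k) + k)*A - 4) = 2 - ((A + 2*k)*A - 4) = 2 - (A*(A + 2*k) - 4) = 2 - (-4 + A*(A + 2*k)) = 2 + (4 - A*(A + 2*k)) = 6 - A*(A + 2*k))
b(C) = C*(-2 + C) (b(C) = (-2 + C)*C = C*(-2 + C))
b(n(5, -1))*((G(6)*3)*1) + 36 = ((6 - 1*(-1)² - 2*(-1)*5)*(-2 + (6 - 1*(-1)² - 2*(-1)*5)))*(-3/8*3*1) + 36 = ((6 - 1*1 + 10)*(-2 + (6 - 1*1 + 10)))*(-9/8*1) + 36 = ((6 - 1 + 10)*(-2 + (6 - 1 + 10)))*(-9/8) + 36 = (15*(-2 + 15))*(-9/8) + 36 = (15*13)*(-9/8) + 36 = 195*(-9/8) + 36 = -1755/8 + 36 = -1467/8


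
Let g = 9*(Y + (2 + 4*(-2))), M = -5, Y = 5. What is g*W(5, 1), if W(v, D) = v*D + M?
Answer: 0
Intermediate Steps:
g = -9 (g = 9*(5 + (2 + 4*(-2))) = 9*(5 + (2 - 8)) = 9*(5 - 6) = 9*(-1) = -9)
W(v, D) = -5 + D*v (W(v, D) = v*D - 5 = D*v - 5 = -5 + D*v)
g*W(5, 1) = -9*(-5 + 1*5) = -9*(-5 + 5) = -9*0 = 0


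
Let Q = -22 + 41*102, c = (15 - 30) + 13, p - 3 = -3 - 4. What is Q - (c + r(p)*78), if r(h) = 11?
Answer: 3304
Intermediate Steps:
p = -4 (p = 3 + (-3 - 4) = 3 - 7 = -4)
c = -2 (c = -15 + 13 = -2)
Q = 4160 (Q = -22 + 4182 = 4160)
Q - (c + r(p)*78) = 4160 - (-2 + 11*78) = 4160 - (-2 + 858) = 4160 - 1*856 = 4160 - 856 = 3304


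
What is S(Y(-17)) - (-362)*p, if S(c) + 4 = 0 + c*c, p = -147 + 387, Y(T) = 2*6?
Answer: 87020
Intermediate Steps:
Y(T) = 12
p = 240
S(c) = -4 + c² (S(c) = -4 + (0 + c*c) = -4 + (0 + c²) = -4 + c²)
S(Y(-17)) - (-362)*p = (-4 + 12²) - (-362)*240 = (-4 + 144) - 1*(-86880) = 140 + 86880 = 87020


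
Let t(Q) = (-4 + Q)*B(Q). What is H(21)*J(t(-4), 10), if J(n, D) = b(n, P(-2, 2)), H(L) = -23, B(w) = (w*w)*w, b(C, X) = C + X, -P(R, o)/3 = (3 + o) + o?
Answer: -11293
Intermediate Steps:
P(R, o) = -9 - 6*o (P(R, o) = -3*((3 + o) + o) = -3*(3 + 2*o) = -9 - 6*o)
B(w) = w**3 (B(w) = w**2*w = w**3)
t(Q) = Q**3*(-4 + Q) (t(Q) = (-4 + Q)*Q**3 = Q**3*(-4 + Q))
J(n, D) = -21 + n (J(n, D) = n + (-9 - 6*2) = n + (-9 - 12) = n - 21 = -21 + n)
H(21)*J(t(-4), 10) = -23*(-21 + (-4)**3*(-4 - 4)) = -23*(-21 - 64*(-8)) = -23*(-21 + 512) = -23*491 = -11293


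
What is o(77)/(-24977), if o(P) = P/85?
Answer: -77/2123045 ≈ -3.6269e-5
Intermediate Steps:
o(P) = P/85 (o(P) = P*(1/85) = P/85)
o(77)/(-24977) = ((1/85)*77)/(-24977) = (77/85)*(-1/24977) = -77/2123045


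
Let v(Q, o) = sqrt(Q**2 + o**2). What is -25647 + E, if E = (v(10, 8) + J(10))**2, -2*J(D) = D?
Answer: -25458 - 20*sqrt(41) ≈ -25586.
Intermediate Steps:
J(D) = -D/2
E = (-5 + 2*sqrt(41))**2 (E = (sqrt(10**2 + 8**2) - 1/2*10)**2 = (sqrt(100 + 64) - 5)**2 = (sqrt(164) - 5)**2 = (2*sqrt(41) - 5)**2 = (-5 + 2*sqrt(41))**2 ≈ 60.938)
-25647 + E = -25647 + (189 - 20*sqrt(41)) = -25458 - 20*sqrt(41)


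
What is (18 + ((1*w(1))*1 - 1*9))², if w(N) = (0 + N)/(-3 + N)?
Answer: 289/4 ≈ 72.250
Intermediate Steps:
w(N) = N/(-3 + N)
(18 + ((1*w(1))*1 - 1*9))² = (18 + ((1*(1/(-3 + 1)))*1 - 1*9))² = (18 + ((1*(1/(-2)))*1 - 9))² = (18 + ((1*(1*(-½)))*1 - 9))² = (18 + ((1*(-½))*1 - 9))² = (18 + (-½*1 - 9))² = (18 + (-½ - 9))² = (18 - 19/2)² = (17/2)² = 289/4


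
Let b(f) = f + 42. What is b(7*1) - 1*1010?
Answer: -961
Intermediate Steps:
b(f) = 42 + f
b(7*1) - 1*1010 = (42 + 7*1) - 1*1010 = (42 + 7) - 1010 = 49 - 1010 = -961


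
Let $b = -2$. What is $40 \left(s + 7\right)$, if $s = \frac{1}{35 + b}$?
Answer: $\frac{9280}{33} \approx 281.21$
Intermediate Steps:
$s = \frac{1}{33}$ ($s = \frac{1}{35 - 2} = \frac{1}{33} \approx 0.030303$)
$40 \left(s + 7\right) = 40 \left(\frac{1}{33} + 7\right) = 40 \cdot \frac{232}{33} = \frac{9280}{33}$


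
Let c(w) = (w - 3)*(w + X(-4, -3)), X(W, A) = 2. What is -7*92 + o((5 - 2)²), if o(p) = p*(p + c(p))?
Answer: 31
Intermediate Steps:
c(w) = (-3 + w)*(2 + w) (c(w) = (w - 3)*(w + 2) = (-3 + w)*(2 + w))
o(p) = p*(-6 + p²) (o(p) = p*(p + (-6 + p² - p)) = p*(-6 + p²))
-7*92 + o((5 - 2)²) = -7*92 + (5 - 2)²*(-6 + ((5 - 2)²)²) = -644 + 3²*(-6 + (3²)²) = -644 + 9*(-6 + 9²) = -644 + 9*(-6 + 81) = -644 + 9*75 = -644 + 675 = 31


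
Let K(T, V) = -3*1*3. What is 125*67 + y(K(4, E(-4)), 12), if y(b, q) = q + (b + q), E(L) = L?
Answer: 8390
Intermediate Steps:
K(T, V) = -9 (K(T, V) = -3*3 = -9)
y(b, q) = b + 2*q
125*67 + y(K(4, E(-4)), 12) = 125*67 + (-9 + 2*12) = 8375 + (-9 + 24) = 8375 + 15 = 8390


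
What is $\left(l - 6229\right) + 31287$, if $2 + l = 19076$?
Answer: $44132$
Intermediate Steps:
$l = 19074$ ($l = -2 + 19076 = 19074$)
$\left(l - 6229\right) + 31287 = \left(19074 - 6229\right) + 31287 = 12845 + 31287 = 44132$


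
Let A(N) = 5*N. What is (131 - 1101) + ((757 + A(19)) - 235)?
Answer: -353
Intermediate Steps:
(131 - 1101) + ((757 + A(19)) - 235) = (131 - 1101) + ((757 + 5*19) - 235) = -970 + ((757 + 95) - 235) = -970 + (852 - 235) = -970 + 617 = -353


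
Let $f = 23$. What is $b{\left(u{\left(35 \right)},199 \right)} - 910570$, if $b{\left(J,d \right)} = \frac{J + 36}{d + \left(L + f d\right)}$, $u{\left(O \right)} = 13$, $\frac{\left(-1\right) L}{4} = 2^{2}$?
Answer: $- \frac{619187593}{680} \approx -9.1057 \cdot 10^{5}$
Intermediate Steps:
$L = -16$ ($L = - 4 \cdot 2^{2} = \left(-4\right) 4 = -16$)
$b{\left(J,d \right)} = \frac{36 + J}{-16 + 24 d}$ ($b{\left(J,d \right)} = \frac{J + 36}{d + \left(-16 + 23 d\right)} = \frac{36 + J}{-16 + 24 d}$)
$b{\left(u{\left(35 \right)},199 \right)} - 910570 = \frac{36 + 13}{8 \left(-2 + 3 \cdot 199\right)} - 910570 = \frac{1}{8} \frac{1}{-2 + 597} \cdot 49 - 910570 = \frac{1}{8} \cdot \frac{1}{595} \cdot 49 - 910570 = \frac{7}{680} - 910570 = - \frac{619187593}{680}$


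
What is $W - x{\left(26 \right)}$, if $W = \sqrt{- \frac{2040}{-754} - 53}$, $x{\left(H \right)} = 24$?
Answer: $-24 + \frac{i \sqrt{7148297}}{377} \approx -24.0 + 7.0919 i$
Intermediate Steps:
$W = \frac{i \sqrt{7148297}}{377}$ ($W = \sqrt{\left(-2040\right) \left(- \frac{1}{754}\right) - 53} = \sqrt{\frac{1020}{377} - 53} = \sqrt{- \frac{18961}{377}} = \frac{i \sqrt{7148297}}{377} \approx 7.0919 i$)
$W - x{\left(26 \right)} = \frac{i \sqrt{7148297}}{377} - 24 = -24 + \frac{i \sqrt{7148297}}{377}$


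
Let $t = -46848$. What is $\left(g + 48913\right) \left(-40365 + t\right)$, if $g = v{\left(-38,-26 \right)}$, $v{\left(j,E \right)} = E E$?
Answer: $-4324805457$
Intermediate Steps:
$v{\left(j,E \right)} = E^{2}$
$g = 676$ ($g = \left(-26\right)^{2} = 676$)
$\left(g + 48913\right) \left(-40365 + t\right) = \left(676 + 48913\right) \left(-40365 - 46848\right) = 49589 \left(-87213\right) = -4324805457$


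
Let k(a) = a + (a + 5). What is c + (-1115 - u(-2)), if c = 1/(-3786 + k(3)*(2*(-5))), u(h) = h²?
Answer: -4359625/3896 ≈ -1119.0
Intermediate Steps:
k(a) = 5 + 2*a (k(a) = a + (5 + a) = 5 + 2*a)
c = -1/3896 (c = 1/(-3786 + (5 + 2*3)*(2*(-5))) = 1/(-3786 + (5 + 6)*(-10)) = 1/(-3786 + 11*(-10)) = 1/(-3786 - 110) = 1/(-3896) = -1/3896 ≈ -0.00025667)
c + (-1115 - u(-2)) = -1/3896 + (-1115 - 1*(-2)²) = -1/3896 + (-1115 - 1*4) = -1/3896 + (-1115 - 4) = -1/3896 - 1119 = -4359625/3896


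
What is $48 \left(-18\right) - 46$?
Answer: $-910$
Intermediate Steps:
$48 \left(-18\right) - 46 = -864 - 46 = -910$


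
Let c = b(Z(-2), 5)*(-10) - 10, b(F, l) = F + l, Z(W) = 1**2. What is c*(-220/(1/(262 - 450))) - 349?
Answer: -2895549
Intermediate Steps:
Z(W) = 1
c = -70 (c = (1 + 5)*(-10) - 10 = 6*(-10) - 10 = -60 - 10 = -70)
c*(-220/(1/(262 - 450))) - 349 = -(-15400)/(1/(262 - 450)) - 349 = -(-15400)/(1/(-188)) - 349 = -(-15400)/(-1/188) - 349 = -(-15400)*(-188) - 349 = -70*41360 - 349 = -2895200 - 349 = -2895549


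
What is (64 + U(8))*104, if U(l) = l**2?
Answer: 13312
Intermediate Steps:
(64 + U(8))*104 = (64 + 8**2)*104 = (64 + 64)*104 = 128*104 = 13312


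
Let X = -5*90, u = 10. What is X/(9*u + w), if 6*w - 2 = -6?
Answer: -675/134 ≈ -5.0373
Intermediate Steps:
w = -⅔ (w = ⅓ + (⅙)*(-6) = ⅓ - 1 = -⅔ ≈ -0.66667)
X = -450
X/(9*u + w) = -450/(9*10 - ⅔) = -450/(90 - ⅔) = -450/268/3 = -450*3/268 = -675/134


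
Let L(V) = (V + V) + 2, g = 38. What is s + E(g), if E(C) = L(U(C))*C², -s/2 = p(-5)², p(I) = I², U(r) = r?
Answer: 111382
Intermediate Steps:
L(V) = 2 + 2*V (L(V) = 2*V + 2 = 2 + 2*V)
s = -1250 (s = -2*((-5)²)² = -2*25² = -2*625 = -1250)
E(C) = C²*(2 + 2*C) (E(C) = (2 + 2*C)*C² = C²*(2 + 2*C))
s + E(g) = -1250 + 2*38²*(1 + 38) = -1250 + 2*1444*39 = -1250 + 112632 = 111382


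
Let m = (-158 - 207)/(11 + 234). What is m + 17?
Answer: 760/49 ≈ 15.510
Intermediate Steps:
m = -73/49 (m = -365/245 = -365*1/245 = -73/49 ≈ -1.4898)
m + 17 = -73/49 + 17 = 760/49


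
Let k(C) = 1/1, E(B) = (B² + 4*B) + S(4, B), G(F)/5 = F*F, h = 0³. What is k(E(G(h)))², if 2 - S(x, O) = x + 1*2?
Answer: 1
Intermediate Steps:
S(x, O) = -x (S(x, O) = 2 - (x + 1*2) = 2 - (x + 2) = 2 - (2 + x) = 2 + (-2 - x) = -x)
h = 0
G(F) = 5*F² (G(F) = 5*(F*F) = 5*F²)
E(B) = -4 + B² + 4*B (E(B) = (B² + 4*B) - 1*4 = (B² + 4*B) - 4 = -4 + B² + 4*B)
k(C) = 1
k(E(G(h)))² = 1² = 1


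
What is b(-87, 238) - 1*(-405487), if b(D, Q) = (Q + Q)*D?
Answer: 364075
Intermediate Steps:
b(D, Q) = 2*D*Q (b(D, Q) = (2*Q)*D = 2*D*Q)
b(-87, 238) - 1*(-405487) = 2*(-87)*238 - 1*(-405487) = -41412 + 405487 = 364075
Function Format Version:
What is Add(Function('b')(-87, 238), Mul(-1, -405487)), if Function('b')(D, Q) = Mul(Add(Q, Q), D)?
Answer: 364075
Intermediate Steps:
Function('b')(D, Q) = Mul(2, D, Q) (Function('b')(D, Q) = Mul(Mul(2, Q), D) = Mul(2, D, Q))
Add(Function('b')(-87, 238), Mul(-1, -405487)) = Add(Mul(2, -87, 238), Mul(-1, -405487)) = Add(-41412, 405487) = 364075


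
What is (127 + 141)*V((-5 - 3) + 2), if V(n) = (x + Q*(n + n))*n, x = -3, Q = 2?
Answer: 43416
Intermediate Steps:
V(n) = n*(-3 + 4*n) (V(n) = (-3 + 2*(n + n))*n = (-3 + 2*(2*n))*n = (-3 + 4*n)*n = n*(-3 + 4*n))
(127 + 141)*V((-5 - 3) + 2) = (127 + 141)*(((-5 - 3) + 2)*(-3 + 4*((-5 - 3) + 2))) = 268*((-8 + 2)*(-3 + 4*(-8 + 2))) = 268*(-6*(-3 + 4*(-6))) = 268*(-6*(-3 - 24)) = 268*(-6*(-27)) = 268*162 = 43416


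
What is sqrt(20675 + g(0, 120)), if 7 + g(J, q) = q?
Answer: 2*sqrt(5197) ≈ 144.18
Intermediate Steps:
g(J, q) = -7 + q
sqrt(20675 + g(0, 120)) = sqrt(20675 + (-7 + 120)) = sqrt(20675 + 113) = sqrt(20788) = 2*sqrt(5197)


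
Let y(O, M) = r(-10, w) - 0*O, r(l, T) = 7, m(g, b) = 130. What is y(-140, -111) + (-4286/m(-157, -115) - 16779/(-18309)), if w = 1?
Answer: -584607/23335 ≈ -25.053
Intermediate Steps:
y(O, M) = 7 (y(O, M) = 7 - 0*O = 7 - 1*0 = 7 + 0 = 7)
y(-140, -111) + (-4286/m(-157, -115) - 16779/(-18309)) = 7 + (-4286/130 - 16779/(-18309)) = 7 + (-4286*1/130 - 16779*(-1/18309)) = 7 + (-2143/65 + 329/359) = 7 - 747952/23335 = -584607/23335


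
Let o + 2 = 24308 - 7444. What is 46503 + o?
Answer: 63365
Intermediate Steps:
o = 16862 (o = -2 + (24308 - 7444) = -2 + 16864 = 16862)
46503 + o = 46503 + 16862 = 63365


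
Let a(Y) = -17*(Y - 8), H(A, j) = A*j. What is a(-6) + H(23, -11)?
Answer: -15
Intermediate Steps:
a(Y) = 136 - 17*Y (a(Y) = -17*(-8 + Y) = 136 - 17*Y)
a(-6) + H(23, -11) = (136 - 17*(-6)) + 23*(-11) = (136 + 102) - 253 = 238 - 253 = -15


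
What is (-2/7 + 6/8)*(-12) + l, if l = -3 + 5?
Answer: -25/7 ≈ -3.5714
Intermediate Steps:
l = 2
(-2/7 + 6/8)*(-12) + l = (-2/7 + 6/8)*(-12) + 2 = (-2*1/7 + 6*(1/8))*(-12) + 2 = (-2/7 + 3/4)*(-12) + 2 = (13/28)*(-12) + 2 = -39/7 + 2 = -25/7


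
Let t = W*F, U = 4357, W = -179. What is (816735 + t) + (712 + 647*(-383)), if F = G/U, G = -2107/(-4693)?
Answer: 11647779812893/20447401 ≈ 5.6965e+5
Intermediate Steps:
G = 2107/4693 (G = -2107*(-1/4693) = 2107/4693 ≈ 0.44897)
F = 2107/20447401 (F = (2107/4693)/4357 = (2107/4693)*(1/4357) = 2107/20447401 ≈ 0.00010304)
t = -377153/20447401 (t = -179*2107/20447401 = -377153/20447401 ≈ -0.018445)
(816735 + t) + (712 + 647*(-383)) = (816735 - 377153/20447401) + (712 + 647*(-383)) = 16700107678582/20447401 + (712 - 247801) = 16700107678582/20447401 - 247089 = 11647779812893/20447401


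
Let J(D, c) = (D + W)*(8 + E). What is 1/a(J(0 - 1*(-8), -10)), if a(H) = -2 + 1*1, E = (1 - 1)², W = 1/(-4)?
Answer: -1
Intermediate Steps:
W = -¼ ≈ -0.25000
E = 0 (E = 0² = 0)
J(D, c) = -2 + 8*D (J(D, c) = (D - ¼)*(8 + 0) = (-¼ + D)*8 = -2 + 8*D)
a(H) = -1 (a(H) = -2 + 1 = -1)
1/a(J(0 - 1*(-8), -10)) = 1/(-1) = -1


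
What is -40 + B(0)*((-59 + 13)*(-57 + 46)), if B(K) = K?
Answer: -40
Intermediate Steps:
-40 + B(0)*((-59 + 13)*(-57 + 46)) = -40 + 0*((-59 + 13)*(-57 + 46)) = -40 + 0*(-46*(-11)) = -40 + 0*506 = -40 + 0 = -40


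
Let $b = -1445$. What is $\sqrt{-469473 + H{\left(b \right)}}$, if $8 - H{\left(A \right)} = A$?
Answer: $2 i \sqrt{117005} \approx 684.12 i$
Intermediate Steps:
$H{\left(A \right)} = 8 - A$
$\sqrt{-469473 + H{\left(b \right)}} = \sqrt{-469473 + \left(8 - -1445\right)} = \sqrt{-469473 + \left(8 + 1445\right)} = \sqrt{-469473 + 1453} = \sqrt{-468020} = 2 i \sqrt{117005}$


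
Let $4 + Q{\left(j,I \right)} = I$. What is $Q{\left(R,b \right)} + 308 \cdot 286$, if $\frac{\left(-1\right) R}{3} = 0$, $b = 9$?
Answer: $88093$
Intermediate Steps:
$R = 0$ ($R = \left(-3\right) 0 = 0$)
$Q{\left(j,I \right)} = -4 + I$
$Q{\left(R,b \right)} + 308 \cdot 286 = \left(-4 + 9\right) + 308 \cdot 286 = 5 + 88088 = 88093$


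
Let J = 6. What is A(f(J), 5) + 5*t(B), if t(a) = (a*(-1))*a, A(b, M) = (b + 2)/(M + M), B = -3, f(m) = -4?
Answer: -226/5 ≈ -45.200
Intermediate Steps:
A(b, M) = (2 + b)/(2*M) (A(b, M) = (2 + b)/((2*M)) = (2 + b)*(1/(2*M)) = (2 + b)/(2*M))
t(a) = -a² (t(a) = (-a)*a = -a²)
A(f(J), 5) + 5*t(B) = (½)*(2 - 4)/5 + 5*(-1*(-3)²) = (½)*(⅕)*(-2) + 5*(-1*9) = -⅕ + 5*(-9) = -⅕ - 45 = -226/5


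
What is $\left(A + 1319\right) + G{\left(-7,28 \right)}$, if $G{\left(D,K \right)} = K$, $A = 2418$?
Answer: $3765$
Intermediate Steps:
$\left(A + 1319\right) + G{\left(-7,28 \right)} = \left(2418 + 1319\right) + 28 = 3737 + 28 = 3765$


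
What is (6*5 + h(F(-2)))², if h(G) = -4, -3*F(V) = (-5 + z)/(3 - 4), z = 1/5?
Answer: 676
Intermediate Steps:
z = ⅕ (z = 1*(⅕) = ⅕ ≈ 0.20000)
F(V) = -8/5 (F(V) = -(-5 + ⅕)/(3*(3 - 4)) = -(-8)/(5*(-1)) = -(-8)*(-1)/5 = -⅓*24/5 = -8/5)
(6*5 + h(F(-2)))² = (6*5 - 4)² = (30 - 4)² = 26² = 676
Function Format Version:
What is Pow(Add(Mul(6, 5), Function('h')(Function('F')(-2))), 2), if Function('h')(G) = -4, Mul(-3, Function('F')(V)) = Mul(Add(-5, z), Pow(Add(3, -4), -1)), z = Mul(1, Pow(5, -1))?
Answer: 676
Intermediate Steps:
z = Rational(1, 5) (z = Mul(1, Rational(1, 5)) = Rational(1, 5) ≈ 0.20000)
Function('F')(V) = Rational(-8, 5) (Function('F')(V) = Mul(Rational(-1, 3), Mul(Add(-5, Rational(1, 5)), Pow(Add(3, -4), -1))) = Mul(Rational(-1, 3), Mul(Rational(-24, 5), Pow(-1, -1))) = Mul(Rational(-1, 3), Mul(Rational(-24, 5), -1)) = Mul(Rational(-1, 3), Rational(24, 5)) = Rational(-8, 5))
Pow(Add(Mul(6, 5), Function('h')(Function('F')(-2))), 2) = Pow(Add(Mul(6, 5), -4), 2) = Pow(Add(30, -4), 2) = Pow(26, 2) = 676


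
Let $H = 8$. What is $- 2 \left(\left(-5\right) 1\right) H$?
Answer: $80$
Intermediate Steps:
$- 2 \left(\left(-5\right) 1\right) H = - 2 \left(\left(-5\right) 1\right) 8 = \left(-2\right) \left(-5\right) 8 = 10 \cdot 8 = 80$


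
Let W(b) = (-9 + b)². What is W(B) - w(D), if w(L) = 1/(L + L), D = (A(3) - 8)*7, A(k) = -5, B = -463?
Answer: 40546689/182 ≈ 2.2278e+5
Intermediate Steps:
D = -91 (D = (-5 - 8)*7 = -13*7 = -91)
w(L) = 1/(2*L)
W(B) - w(D) = (-9 - 463)² - 1/(2*(-91)) = (-472)² - (-1)/(2*91) = 222784 - 1*(-1/182) = 222784 + 1/182 = 40546689/182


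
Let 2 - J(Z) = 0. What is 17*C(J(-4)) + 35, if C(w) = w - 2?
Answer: 35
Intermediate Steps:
J(Z) = 2 (J(Z) = 2 - 1*0 = 2 + 0 = 2)
C(w) = -2 + w
17*C(J(-4)) + 35 = 17*(-2 + 2) + 35 = 17*0 + 35 = 0 + 35 = 35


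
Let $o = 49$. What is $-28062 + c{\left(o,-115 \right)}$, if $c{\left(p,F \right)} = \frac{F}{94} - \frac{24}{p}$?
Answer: $- \frac{129261463}{4606} \approx -28064.0$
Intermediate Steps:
$c{\left(p,F \right)} = - \frac{24}{p} + \frac{F}{94}$ ($c{\left(p,F \right)} = F \frac{1}{94} - \frac{24}{p} = \frac{F}{94} - \frac{24}{p} = - \frac{24}{p} + \frac{F}{94}$)
$-28062 + c{\left(o,-115 \right)} = -28062 - \left(\frac{115}{94} + \frac{24}{49}\right) = -28062 - \frac{7891}{4606} = - \frac{129261463}{4606}$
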